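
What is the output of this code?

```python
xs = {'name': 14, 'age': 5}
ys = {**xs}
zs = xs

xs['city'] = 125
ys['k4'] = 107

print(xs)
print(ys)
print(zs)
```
{'name': 14, 'age': 5, 'city': 125}
{'name': 14, 'age': 5, 'k4': 107}
{'name': 14, 'age': 5, 'city': 125}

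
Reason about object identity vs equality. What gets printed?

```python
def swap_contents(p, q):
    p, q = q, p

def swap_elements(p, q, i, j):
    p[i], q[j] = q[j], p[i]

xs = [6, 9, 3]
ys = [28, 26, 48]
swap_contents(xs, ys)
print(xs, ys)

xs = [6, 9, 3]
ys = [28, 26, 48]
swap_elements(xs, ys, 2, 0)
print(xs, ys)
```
[6, 9, 3] [28, 26, 48]
[6, 9, 28] [3, 26, 48]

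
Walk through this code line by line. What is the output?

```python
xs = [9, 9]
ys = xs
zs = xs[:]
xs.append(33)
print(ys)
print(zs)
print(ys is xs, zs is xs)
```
[9, 9, 33]
[9, 9]
True False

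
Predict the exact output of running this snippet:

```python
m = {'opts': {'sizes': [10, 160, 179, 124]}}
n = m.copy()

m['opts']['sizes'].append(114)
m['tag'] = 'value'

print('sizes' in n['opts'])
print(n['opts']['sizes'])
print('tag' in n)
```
True
[10, 160, 179, 124, 114]
False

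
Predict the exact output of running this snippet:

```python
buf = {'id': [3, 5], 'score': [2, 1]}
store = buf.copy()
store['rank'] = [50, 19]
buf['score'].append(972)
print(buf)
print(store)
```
{'id': [3, 5], 'score': [2, 1, 972]}
{'id': [3, 5], 'score': [2, 1, 972], 'rank': [50, 19]}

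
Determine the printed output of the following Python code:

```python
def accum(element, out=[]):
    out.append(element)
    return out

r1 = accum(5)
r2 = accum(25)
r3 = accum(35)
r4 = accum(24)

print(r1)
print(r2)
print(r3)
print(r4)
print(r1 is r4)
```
[5, 25, 35, 24]
[5, 25, 35, 24]
[5, 25, 35, 24]
[5, 25, 35, 24]
True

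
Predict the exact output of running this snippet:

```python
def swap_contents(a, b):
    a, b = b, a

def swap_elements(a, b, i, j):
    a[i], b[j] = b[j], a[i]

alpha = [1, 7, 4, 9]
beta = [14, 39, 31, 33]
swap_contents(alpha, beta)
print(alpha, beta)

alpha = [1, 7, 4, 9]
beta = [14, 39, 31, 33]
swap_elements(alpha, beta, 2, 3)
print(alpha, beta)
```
[1, 7, 4, 9] [14, 39, 31, 33]
[1, 7, 33, 9] [14, 39, 31, 4]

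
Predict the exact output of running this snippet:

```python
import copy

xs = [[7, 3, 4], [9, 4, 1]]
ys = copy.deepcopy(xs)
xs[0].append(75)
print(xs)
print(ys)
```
[[7, 3, 4, 75], [9, 4, 1]]
[[7, 3, 4], [9, 4, 1]]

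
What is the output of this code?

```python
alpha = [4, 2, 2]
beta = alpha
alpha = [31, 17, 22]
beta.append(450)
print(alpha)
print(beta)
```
[31, 17, 22]
[4, 2, 2, 450]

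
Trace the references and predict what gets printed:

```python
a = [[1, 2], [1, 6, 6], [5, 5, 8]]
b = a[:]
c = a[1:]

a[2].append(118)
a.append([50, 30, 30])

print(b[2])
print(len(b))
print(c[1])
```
[5, 5, 8, 118]
3
[5, 5, 8, 118]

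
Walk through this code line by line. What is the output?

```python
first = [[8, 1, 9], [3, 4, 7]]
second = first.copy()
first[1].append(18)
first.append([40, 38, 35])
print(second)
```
[[8, 1, 9], [3, 4, 7, 18]]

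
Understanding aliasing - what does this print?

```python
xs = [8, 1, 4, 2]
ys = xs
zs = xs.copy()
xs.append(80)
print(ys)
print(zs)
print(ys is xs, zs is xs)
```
[8, 1, 4, 2, 80]
[8, 1, 4, 2]
True False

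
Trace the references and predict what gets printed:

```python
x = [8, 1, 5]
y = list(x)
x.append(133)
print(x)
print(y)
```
[8, 1, 5, 133]
[8, 1, 5]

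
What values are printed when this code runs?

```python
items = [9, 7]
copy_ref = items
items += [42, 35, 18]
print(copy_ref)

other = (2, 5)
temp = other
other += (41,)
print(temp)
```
[9, 7, 42, 35, 18]
(2, 5)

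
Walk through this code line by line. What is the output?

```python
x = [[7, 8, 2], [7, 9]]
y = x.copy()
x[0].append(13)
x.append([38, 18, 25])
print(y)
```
[[7, 8, 2, 13], [7, 9]]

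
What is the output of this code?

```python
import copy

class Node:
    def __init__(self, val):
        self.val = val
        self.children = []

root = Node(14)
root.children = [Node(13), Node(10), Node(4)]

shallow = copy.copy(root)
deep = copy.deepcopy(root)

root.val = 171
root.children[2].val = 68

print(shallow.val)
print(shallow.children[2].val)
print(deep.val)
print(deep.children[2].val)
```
14
68
14
4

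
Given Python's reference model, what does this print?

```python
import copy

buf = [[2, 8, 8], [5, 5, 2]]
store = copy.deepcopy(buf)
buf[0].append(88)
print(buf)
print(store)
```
[[2, 8, 8, 88], [5, 5, 2]]
[[2, 8, 8], [5, 5, 2]]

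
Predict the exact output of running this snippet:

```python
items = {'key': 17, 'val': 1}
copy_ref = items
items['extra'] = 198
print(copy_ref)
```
{'key': 17, 'val': 1, 'extra': 198}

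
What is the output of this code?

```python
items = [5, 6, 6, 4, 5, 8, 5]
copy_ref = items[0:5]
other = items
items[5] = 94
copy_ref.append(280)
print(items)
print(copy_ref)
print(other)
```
[5, 6, 6, 4, 5, 94, 5]
[5, 6, 6, 4, 5, 280]
[5, 6, 6, 4, 5, 94, 5]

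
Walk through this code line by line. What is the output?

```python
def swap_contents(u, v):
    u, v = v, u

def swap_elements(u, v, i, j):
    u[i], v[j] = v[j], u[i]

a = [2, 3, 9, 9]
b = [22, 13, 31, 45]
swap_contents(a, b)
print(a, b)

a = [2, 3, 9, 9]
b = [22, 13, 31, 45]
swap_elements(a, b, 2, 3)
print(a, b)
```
[2, 3, 9, 9] [22, 13, 31, 45]
[2, 3, 45, 9] [22, 13, 31, 9]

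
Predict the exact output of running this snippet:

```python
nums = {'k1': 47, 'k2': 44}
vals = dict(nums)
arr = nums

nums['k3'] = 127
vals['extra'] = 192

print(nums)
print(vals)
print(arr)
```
{'k1': 47, 'k2': 44, 'k3': 127}
{'k1': 47, 'k2': 44, 'extra': 192}
{'k1': 47, 'k2': 44, 'k3': 127}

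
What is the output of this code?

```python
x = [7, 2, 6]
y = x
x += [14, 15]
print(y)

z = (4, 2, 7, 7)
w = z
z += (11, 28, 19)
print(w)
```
[7, 2, 6, 14, 15]
(4, 2, 7, 7)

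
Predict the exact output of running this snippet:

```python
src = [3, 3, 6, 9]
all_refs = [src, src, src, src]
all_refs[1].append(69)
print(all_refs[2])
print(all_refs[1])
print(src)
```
[3, 3, 6, 9, 69]
[3, 3, 6, 9, 69]
[3, 3, 6, 9, 69]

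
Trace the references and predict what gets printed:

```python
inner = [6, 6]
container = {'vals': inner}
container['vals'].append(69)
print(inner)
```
[6, 6, 69]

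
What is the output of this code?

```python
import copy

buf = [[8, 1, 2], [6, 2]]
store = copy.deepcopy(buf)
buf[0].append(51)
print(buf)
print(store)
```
[[8, 1, 2, 51], [6, 2]]
[[8, 1, 2], [6, 2]]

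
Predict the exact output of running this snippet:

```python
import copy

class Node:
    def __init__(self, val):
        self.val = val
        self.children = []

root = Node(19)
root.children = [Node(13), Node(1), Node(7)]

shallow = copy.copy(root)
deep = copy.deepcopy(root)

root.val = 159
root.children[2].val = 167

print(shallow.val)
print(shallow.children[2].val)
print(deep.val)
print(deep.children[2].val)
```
19
167
19
7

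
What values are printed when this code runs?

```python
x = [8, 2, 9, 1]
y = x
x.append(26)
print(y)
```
[8, 2, 9, 1, 26]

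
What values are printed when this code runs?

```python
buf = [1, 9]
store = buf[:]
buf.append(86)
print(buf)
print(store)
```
[1, 9, 86]
[1, 9]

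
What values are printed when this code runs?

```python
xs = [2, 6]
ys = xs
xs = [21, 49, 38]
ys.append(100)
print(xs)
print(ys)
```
[21, 49, 38]
[2, 6, 100]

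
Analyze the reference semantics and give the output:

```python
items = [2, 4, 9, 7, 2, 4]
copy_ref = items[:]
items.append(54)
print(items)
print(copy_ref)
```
[2, 4, 9, 7, 2, 4, 54]
[2, 4, 9, 7, 2, 4]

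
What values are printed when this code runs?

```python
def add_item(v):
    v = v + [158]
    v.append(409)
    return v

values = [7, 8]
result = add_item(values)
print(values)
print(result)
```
[7, 8]
[7, 8, 158, 409]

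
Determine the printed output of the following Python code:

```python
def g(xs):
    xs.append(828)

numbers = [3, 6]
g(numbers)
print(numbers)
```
[3, 6, 828]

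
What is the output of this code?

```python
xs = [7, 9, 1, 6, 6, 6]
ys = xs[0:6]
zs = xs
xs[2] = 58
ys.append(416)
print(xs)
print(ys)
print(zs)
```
[7, 9, 58, 6, 6, 6]
[7, 9, 1, 6, 6, 6, 416]
[7, 9, 58, 6, 6, 6]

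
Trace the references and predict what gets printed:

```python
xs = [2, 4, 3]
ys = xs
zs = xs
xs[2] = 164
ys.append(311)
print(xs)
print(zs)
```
[2, 4, 164, 311]
[2, 4, 164, 311]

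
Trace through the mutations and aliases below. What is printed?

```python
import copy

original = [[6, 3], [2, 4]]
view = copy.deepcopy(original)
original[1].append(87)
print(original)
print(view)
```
[[6, 3], [2, 4, 87]]
[[6, 3], [2, 4]]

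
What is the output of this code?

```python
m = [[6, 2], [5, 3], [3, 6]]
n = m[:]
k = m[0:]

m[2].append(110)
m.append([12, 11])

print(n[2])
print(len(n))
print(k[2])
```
[3, 6, 110]
3
[3, 6, 110]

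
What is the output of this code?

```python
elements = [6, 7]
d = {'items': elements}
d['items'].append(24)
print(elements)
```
[6, 7, 24]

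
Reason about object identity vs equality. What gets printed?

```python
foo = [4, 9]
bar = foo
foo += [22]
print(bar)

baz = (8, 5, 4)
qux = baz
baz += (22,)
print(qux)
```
[4, 9, 22]
(8, 5, 4)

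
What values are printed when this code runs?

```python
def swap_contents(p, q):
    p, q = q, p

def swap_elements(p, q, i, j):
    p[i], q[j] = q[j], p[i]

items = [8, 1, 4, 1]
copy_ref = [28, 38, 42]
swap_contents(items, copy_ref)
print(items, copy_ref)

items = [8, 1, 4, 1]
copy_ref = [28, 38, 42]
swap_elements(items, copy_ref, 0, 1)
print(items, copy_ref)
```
[8, 1, 4, 1] [28, 38, 42]
[38, 1, 4, 1] [28, 8, 42]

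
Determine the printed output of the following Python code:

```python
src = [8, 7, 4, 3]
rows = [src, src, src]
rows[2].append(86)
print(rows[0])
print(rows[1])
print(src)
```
[8, 7, 4, 3, 86]
[8, 7, 4, 3, 86]
[8, 7, 4, 3, 86]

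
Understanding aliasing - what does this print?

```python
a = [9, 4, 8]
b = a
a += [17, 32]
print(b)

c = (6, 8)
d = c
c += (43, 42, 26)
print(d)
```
[9, 4, 8, 17, 32]
(6, 8)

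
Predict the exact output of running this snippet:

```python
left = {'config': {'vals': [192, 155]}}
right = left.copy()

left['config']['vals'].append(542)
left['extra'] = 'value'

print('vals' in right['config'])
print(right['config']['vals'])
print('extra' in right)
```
True
[192, 155, 542]
False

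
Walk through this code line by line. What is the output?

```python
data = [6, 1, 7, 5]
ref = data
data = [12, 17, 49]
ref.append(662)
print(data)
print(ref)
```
[12, 17, 49]
[6, 1, 7, 5, 662]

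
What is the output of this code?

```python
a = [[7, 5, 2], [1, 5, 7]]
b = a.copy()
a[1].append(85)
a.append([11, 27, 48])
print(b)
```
[[7, 5, 2], [1, 5, 7, 85]]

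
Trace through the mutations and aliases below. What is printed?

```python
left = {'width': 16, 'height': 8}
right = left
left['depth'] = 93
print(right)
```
{'width': 16, 'height': 8, 'depth': 93}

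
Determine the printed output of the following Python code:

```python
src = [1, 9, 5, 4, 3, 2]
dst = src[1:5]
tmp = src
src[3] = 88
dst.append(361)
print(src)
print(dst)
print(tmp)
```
[1, 9, 5, 88, 3, 2]
[9, 5, 4, 3, 361]
[1, 9, 5, 88, 3, 2]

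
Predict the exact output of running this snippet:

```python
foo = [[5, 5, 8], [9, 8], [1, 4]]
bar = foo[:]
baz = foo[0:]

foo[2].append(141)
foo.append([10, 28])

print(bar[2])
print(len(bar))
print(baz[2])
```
[1, 4, 141]
3
[1, 4, 141]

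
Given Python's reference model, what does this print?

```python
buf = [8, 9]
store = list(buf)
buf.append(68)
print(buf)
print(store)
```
[8, 9, 68]
[8, 9]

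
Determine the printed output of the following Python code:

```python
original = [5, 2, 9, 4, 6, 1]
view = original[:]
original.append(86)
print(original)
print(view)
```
[5, 2, 9, 4, 6, 1, 86]
[5, 2, 9, 4, 6, 1]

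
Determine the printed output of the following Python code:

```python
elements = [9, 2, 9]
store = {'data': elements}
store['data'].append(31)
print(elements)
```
[9, 2, 9, 31]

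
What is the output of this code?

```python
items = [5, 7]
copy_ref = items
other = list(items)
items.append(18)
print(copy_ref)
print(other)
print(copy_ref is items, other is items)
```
[5, 7, 18]
[5, 7]
True False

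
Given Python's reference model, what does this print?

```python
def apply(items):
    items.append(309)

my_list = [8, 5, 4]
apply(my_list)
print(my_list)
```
[8, 5, 4, 309]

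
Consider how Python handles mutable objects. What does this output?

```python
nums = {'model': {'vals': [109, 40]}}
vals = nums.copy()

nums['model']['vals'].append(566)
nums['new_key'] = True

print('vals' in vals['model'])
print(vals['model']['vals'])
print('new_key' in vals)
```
True
[109, 40, 566]
False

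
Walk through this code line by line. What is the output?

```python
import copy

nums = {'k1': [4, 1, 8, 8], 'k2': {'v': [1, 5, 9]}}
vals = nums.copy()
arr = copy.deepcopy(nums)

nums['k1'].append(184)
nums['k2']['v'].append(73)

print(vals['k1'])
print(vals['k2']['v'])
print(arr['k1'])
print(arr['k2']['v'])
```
[4, 1, 8, 8, 184]
[1, 5, 9, 73]
[4, 1, 8, 8]
[1, 5, 9]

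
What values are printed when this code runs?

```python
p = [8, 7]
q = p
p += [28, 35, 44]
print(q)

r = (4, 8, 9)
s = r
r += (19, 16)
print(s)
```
[8, 7, 28, 35, 44]
(4, 8, 9)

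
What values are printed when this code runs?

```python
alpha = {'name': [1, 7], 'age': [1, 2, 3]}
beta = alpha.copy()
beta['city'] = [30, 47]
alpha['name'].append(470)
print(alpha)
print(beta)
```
{'name': [1, 7, 470], 'age': [1, 2, 3]}
{'name': [1, 7, 470], 'age': [1, 2, 3], 'city': [30, 47]}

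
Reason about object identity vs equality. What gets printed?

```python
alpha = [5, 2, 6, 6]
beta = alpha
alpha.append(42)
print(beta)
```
[5, 2, 6, 6, 42]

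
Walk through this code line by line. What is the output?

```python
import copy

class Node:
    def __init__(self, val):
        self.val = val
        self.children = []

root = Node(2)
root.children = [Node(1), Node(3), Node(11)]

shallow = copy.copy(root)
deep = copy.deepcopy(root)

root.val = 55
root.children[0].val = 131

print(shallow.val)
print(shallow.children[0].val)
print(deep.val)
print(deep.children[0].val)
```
2
131
2
1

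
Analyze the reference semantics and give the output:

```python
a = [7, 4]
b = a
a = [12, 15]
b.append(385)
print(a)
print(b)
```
[12, 15]
[7, 4, 385]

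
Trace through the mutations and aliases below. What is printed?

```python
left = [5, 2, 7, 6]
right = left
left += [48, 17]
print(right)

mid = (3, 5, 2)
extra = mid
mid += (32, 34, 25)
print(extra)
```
[5, 2, 7, 6, 48, 17]
(3, 5, 2)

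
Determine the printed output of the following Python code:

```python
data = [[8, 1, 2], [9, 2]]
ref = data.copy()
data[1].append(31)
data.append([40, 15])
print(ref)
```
[[8, 1, 2], [9, 2, 31]]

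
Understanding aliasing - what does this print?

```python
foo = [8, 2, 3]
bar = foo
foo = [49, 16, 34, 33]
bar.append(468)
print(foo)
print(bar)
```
[49, 16, 34, 33]
[8, 2, 3, 468]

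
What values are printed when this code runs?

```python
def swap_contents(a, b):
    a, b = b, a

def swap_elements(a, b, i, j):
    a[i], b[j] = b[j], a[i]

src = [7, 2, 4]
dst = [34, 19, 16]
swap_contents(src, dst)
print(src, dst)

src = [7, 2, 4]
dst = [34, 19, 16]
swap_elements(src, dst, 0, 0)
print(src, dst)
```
[7, 2, 4] [34, 19, 16]
[34, 2, 4] [7, 19, 16]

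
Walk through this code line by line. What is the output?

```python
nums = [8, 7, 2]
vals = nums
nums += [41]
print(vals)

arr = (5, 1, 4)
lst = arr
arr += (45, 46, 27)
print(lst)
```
[8, 7, 2, 41]
(5, 1, 4)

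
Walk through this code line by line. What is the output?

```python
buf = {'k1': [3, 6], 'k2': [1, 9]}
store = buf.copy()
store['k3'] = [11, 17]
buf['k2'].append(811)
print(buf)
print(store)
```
{'k1': [3, 6], 'k2': [1, 9, 811]}
{'k1': [3, 6], 'k2': [1, 9, 811], 'k3': [11, 17]}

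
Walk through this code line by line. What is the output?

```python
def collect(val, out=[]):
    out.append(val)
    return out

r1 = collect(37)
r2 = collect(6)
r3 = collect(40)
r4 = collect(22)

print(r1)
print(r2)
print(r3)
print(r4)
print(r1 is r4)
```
[37, 6, 40, 22]
[37, 6, 40, 22]
[37, 6, 40, 22]
[37, 6, 40, 22]
True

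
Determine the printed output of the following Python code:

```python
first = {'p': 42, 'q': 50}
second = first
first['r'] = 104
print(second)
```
{'p': 42, 'q': 50, 'r': 104}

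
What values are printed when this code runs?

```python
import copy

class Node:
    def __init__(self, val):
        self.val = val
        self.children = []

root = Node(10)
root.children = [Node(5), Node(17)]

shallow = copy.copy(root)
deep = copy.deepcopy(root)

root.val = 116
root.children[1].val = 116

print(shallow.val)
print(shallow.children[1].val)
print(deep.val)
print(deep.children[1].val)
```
10
116
10
17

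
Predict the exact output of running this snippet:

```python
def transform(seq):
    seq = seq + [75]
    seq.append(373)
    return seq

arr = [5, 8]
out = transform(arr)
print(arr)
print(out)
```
[5, 8]
[5, 8, 75, 373]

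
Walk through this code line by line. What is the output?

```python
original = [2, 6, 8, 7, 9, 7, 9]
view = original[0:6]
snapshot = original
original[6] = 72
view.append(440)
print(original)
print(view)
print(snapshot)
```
[2, 6, 8, 7, 9, 7, 72]
[2, 6, 8, 7, 9, 7, 440]
[2, 6, 8, 7, 9, 7, 72]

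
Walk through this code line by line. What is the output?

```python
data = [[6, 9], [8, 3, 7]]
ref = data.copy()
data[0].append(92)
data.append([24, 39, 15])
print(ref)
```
[[6, 9, 92], [8, 3, 7]]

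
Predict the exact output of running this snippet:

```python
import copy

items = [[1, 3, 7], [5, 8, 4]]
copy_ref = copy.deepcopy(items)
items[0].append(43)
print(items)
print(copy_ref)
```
[[1, 3, 7, 43], [5, 8, 4]]
[[1, 3, 7], [5, 8, 4]]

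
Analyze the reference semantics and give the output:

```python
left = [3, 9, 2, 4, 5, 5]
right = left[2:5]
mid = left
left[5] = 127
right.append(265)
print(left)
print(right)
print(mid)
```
[3, 9, 2, 4, 5, 127]
[2, 4, 5, 265]
[3, 9, 2, 4, 5, 127]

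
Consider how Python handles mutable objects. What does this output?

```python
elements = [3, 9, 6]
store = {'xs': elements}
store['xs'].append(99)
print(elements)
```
[3, 9, 6, 99]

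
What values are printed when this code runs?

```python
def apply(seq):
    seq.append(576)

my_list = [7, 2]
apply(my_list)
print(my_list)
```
[7, 2, 576]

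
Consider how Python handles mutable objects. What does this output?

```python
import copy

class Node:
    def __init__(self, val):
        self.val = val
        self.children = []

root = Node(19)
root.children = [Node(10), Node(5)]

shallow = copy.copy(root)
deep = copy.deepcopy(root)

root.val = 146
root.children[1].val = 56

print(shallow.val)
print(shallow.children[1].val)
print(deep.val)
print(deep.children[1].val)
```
19
56
19
5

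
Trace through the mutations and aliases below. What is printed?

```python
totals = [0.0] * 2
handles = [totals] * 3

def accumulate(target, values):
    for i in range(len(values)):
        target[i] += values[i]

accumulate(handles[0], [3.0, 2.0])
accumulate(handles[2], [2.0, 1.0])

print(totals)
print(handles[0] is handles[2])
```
[5.0, 3.0]
True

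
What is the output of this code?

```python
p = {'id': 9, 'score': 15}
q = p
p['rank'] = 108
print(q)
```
{'id': 9, 'score': 15, 'rank': 108}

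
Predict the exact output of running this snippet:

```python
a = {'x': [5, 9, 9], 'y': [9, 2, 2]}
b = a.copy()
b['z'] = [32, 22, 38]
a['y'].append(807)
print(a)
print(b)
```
{'x': [5, 9, 9], 'y': [9, 2, 2, 807]}
{'x': [5, 9, 9], 'y': [9, 2, 2, 807], 'z': [32, 22, 38]}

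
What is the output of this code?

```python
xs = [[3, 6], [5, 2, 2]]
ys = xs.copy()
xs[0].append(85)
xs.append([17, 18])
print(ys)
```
[[3, 6, 85], [5, 2, 2]]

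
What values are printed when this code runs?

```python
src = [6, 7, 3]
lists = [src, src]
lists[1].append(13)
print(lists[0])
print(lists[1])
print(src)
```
[6, 7, 3, 13]
[6, 7, 3, 13]
[6, 7, 3, 13]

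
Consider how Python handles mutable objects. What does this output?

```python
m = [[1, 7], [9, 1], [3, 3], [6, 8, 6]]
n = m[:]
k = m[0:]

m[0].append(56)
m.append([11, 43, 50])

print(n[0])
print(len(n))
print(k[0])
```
[1, 7, 56]
4
[1, 7, 56]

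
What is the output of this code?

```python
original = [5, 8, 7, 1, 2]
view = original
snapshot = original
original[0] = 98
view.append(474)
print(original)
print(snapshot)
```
[98, 8, 7, 1, 2, 474]
[98, 8, 7, 1, 2, 474]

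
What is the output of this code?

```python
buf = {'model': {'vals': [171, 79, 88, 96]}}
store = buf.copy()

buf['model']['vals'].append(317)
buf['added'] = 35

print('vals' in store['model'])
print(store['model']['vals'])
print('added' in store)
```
True
[171, 79, 88, 96, 317]
False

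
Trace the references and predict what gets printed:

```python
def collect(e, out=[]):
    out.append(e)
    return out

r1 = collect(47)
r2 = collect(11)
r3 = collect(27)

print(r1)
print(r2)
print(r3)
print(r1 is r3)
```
[47, 11, 27]
[47, 11, 27]
[47, 11, 27]
True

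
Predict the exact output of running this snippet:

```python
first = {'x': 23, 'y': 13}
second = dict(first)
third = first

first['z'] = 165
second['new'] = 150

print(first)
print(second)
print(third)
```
{'x': 23, 'y': 13, 'z': 165}
{'x': 23, 'y': 13, 'new': 150}
{'x': 23, 'y': 13, 'z': 165}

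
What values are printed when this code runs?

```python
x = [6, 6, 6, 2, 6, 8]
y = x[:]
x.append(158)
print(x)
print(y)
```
[6, 6, 6, 2, 6, 8, 158]
[6, 6, 6, 2, 6, 8]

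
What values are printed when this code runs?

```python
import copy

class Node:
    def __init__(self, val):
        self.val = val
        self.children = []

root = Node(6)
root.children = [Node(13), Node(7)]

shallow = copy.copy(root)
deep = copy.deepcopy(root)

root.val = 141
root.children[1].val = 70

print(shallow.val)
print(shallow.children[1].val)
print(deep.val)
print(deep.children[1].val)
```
6
70
6
7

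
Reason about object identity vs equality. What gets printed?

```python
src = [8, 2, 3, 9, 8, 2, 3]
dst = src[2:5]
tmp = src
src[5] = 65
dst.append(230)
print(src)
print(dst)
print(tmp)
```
[8, 2, 3, 9, 8, 65, 3]
[3, 9, 8, 230]
[8, 2, 3, 9, 8, 65, 3]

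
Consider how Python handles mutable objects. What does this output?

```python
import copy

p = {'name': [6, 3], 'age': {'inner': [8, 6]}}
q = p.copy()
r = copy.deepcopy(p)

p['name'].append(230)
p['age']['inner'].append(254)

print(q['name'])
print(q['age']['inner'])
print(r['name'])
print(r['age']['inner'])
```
[6, 3, 230]
[8, 6, 254]
[6, 3]
[8, 6]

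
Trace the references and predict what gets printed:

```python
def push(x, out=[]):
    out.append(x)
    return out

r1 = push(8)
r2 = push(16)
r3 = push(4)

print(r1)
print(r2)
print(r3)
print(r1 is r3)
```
[8, 16, 4]
[8, 16, 4]
[8, 16, 4]
True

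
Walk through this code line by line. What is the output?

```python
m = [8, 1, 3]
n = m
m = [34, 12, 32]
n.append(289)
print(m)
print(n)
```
[34, 12, 32]
[8, 1, 3, 289]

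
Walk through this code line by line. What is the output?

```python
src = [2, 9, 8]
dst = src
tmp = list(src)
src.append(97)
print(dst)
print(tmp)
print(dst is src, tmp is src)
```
[2, 9, 8, 97]
[2, 9, 8]
True False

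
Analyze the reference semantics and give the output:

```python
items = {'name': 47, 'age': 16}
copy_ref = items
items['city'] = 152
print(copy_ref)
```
{'name': 47, 'age': 16, 'city': 152}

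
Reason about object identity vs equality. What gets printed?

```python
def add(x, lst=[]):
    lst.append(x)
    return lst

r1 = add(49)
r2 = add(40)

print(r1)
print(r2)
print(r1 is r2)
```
[49, 40]
[49, 40]
True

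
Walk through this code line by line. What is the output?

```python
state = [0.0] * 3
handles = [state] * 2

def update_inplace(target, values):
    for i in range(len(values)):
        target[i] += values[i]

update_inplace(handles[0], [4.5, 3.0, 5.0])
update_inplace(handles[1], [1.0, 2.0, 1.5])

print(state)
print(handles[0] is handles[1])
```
[5.5, 5.0, 6.5]
True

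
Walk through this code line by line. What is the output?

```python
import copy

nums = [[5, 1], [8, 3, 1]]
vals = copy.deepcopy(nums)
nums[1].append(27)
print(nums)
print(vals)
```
[[5, 1], [8, 3, 1, 27]]
[[5, 1], [8, 3, 1]]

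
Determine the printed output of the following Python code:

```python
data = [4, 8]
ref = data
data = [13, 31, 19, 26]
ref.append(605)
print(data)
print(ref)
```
[13, 31, 19, 26]
[4, 8, 605]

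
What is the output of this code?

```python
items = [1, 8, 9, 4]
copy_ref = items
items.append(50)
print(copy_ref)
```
[1, 8, 9, 4, 50]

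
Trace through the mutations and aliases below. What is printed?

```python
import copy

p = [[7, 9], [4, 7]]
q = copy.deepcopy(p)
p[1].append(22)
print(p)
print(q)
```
[[7, 9], [4, 7, 22]]
[[7, 9], [4, 7]]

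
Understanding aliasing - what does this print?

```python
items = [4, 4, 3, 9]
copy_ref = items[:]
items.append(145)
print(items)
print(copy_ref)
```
[4, 4, 3, 9, 145]
[4, 4, 3, 9]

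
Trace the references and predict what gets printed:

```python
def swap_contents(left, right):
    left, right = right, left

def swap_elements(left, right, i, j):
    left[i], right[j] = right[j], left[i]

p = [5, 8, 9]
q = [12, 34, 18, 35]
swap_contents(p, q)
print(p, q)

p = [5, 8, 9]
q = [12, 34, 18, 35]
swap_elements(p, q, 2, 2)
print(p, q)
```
[5, 8, 9] [12, 34, 18, 35]
[5, 8, 18] [12, 34, 9, 35]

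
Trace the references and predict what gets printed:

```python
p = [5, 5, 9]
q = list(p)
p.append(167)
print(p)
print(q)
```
[5, 5, 9, 167]
[5, 5, 9]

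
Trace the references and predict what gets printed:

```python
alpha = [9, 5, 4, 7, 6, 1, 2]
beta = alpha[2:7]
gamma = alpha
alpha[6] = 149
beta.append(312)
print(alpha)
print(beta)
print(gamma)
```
[9, 5, 4, 7, 6, 1, 149]
[4, 7, 6, 1, 2, 312]
[9, 5, 4, 7, 6, 1, 149]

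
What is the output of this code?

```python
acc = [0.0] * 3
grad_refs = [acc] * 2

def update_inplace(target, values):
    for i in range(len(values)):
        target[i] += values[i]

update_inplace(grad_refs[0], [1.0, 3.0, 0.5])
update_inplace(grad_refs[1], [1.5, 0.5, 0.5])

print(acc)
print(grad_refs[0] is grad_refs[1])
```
[2.5, 3.5, 1.0]
True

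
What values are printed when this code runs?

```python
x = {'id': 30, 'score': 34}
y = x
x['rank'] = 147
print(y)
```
{'id': 30, 'score': 34, 'rank': 147}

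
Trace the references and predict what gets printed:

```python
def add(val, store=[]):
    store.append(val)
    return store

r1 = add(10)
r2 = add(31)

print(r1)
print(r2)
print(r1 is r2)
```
[10, 31]
[10, 31]
True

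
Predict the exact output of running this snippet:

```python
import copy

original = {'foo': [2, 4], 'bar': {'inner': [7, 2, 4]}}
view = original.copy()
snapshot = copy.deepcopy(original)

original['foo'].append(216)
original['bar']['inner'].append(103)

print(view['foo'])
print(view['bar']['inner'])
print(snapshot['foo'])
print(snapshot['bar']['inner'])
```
[2, 4, 216]
[7, 2, 4, 103]
[2, 4]
[7, 2, 4]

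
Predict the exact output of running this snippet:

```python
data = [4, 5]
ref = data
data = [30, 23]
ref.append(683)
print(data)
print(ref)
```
[30, 23]
[4, 5, 683]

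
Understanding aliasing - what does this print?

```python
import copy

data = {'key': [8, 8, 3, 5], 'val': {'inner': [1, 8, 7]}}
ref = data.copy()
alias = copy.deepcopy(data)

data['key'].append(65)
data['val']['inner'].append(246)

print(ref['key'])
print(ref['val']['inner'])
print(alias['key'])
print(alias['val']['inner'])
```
[8, 8, 3, 5, 65]
[1, 8, 7, 246]
[8, 8, 3, 5]
[1, 8, 7]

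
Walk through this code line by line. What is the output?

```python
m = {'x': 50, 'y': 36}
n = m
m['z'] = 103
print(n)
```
{'x': 50, 'y': 36, 'z': 103}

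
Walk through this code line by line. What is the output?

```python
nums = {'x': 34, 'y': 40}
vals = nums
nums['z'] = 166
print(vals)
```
{'x': 34, 'y': 40, 'z': 166}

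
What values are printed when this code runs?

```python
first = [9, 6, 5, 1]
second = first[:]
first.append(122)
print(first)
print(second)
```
[9, 6, 5, 1, 122]
[9, 6, 5, 1]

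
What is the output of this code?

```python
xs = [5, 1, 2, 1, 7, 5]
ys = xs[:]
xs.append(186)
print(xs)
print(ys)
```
[5, 1, 2, 1, 7, 5, 186]
[5, 1, 2, 1, 7, 5]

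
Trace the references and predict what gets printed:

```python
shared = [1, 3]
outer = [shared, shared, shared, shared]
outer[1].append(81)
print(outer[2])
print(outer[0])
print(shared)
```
[1, 3, 81]
[1, 3, 81]
[1, 3, 81]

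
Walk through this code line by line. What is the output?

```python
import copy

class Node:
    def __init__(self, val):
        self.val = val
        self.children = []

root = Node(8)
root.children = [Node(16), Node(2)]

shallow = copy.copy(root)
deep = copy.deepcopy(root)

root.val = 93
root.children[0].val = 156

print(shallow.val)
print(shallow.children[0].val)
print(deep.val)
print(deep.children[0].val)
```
8
156
8
16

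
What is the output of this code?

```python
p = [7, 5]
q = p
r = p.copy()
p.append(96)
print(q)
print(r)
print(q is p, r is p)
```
[7, 5, 96]
[7, 5]
True False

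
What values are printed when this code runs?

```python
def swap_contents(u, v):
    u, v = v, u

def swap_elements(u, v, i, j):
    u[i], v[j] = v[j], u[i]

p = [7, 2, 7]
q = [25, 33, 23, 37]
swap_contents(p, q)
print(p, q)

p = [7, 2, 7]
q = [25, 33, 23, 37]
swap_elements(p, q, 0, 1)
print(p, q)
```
[7, 2, 7] [25, 33, 23, 37]
[33, 2, 7] [25, 7, 23, 37]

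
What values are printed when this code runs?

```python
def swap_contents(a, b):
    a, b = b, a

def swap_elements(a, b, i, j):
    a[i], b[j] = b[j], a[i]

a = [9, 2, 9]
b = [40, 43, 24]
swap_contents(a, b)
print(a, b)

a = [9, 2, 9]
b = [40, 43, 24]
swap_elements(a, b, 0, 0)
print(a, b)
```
[9, 2, 9] [40, 43, 24]
[40, 2, 9] [9, 43, 24]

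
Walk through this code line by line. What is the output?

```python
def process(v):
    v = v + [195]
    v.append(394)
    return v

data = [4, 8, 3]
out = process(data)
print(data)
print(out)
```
[4, 8, 3]
[4, 8, 3, 195, 394]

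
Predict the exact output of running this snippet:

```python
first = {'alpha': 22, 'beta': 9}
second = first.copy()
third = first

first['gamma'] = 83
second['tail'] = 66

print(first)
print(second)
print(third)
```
{'alpha': 22, 'beta': 9, 'gamma': 83}
{'alpha': 22, 'beta': 9, 'tail': 66}
{'alpha': 22, 'beta': 9, 'gamma': 83}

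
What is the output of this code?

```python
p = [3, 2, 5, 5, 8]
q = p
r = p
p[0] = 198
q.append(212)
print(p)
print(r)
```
[198, 2, 5, 5, 8, 212]
[198, 2, 5, 5, 8, 212]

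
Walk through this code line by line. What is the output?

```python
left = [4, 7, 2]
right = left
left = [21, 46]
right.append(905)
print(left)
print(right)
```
[21, 46]
[4, 7, 2, 905]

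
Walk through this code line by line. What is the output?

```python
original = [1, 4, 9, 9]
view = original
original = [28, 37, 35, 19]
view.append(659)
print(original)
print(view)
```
[28, 37, 35, 19]
[1, 4, 9, 9, 659]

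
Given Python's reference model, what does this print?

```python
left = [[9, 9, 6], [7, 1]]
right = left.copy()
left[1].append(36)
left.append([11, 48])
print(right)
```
[[9, 9, 6], [7, 1, 36]]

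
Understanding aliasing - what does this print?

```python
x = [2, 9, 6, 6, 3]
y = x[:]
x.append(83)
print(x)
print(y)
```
[2, 9, 6, 6, 3, 83]
[2, 9, 6, 6, 3]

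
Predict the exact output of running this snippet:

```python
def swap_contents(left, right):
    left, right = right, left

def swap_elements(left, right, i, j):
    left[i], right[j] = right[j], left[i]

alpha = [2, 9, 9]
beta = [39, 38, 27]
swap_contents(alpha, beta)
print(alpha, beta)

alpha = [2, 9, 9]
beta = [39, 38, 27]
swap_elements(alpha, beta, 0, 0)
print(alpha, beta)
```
[2, 9, 9] [39, 38, 27]
[39, 9, 9] [2, 38, 27]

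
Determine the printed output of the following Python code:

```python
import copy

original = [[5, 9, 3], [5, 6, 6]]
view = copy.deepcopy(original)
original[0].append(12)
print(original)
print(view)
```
[[5, 9, 3, 12], [5, 6, 6]]
[[5, 9, 3], [5, 6, 6]]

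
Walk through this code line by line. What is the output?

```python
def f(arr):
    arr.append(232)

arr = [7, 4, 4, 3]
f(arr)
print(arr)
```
[7, 4, 4, 3, 232]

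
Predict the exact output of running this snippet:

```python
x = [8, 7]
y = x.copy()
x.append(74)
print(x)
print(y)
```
[8, 7, 74]
[8, 7]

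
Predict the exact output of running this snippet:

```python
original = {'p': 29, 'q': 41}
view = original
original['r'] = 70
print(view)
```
{'p': 29, 'q': 41, 'r': 70}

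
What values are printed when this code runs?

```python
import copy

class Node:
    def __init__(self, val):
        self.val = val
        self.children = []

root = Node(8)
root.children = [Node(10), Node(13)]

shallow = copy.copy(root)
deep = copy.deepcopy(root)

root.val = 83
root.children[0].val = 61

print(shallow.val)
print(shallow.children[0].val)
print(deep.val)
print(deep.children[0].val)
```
8
61
8
10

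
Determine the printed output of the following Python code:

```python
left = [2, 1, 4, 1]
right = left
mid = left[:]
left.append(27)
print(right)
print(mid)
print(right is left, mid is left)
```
[2, 1, 4, 1, 27]
[2, 1, 4, 1]
True False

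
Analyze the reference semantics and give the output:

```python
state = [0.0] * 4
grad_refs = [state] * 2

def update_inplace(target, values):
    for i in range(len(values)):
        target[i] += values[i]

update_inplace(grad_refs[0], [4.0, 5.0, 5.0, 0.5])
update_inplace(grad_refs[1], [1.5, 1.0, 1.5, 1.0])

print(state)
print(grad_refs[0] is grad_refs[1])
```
[5.5, 6.0, 6.5, 1.5]
True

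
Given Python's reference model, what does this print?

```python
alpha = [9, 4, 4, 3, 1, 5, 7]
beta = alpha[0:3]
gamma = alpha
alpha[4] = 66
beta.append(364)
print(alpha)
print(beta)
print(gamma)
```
[9, 4, 4, 3, 66, 5, 7]
[9, 4, 4, 364]
[9, 4, 4, 3, 66, 5, 7]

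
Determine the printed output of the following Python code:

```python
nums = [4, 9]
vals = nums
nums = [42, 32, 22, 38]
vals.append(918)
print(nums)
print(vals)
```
[42, 32, 22, 38]
[4, 9, 918]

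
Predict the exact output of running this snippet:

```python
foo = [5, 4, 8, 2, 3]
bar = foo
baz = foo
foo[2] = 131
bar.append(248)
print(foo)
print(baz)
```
[5, 4, 131, 2, 3, 248]
[5, 4, 131, 2, 3, 248]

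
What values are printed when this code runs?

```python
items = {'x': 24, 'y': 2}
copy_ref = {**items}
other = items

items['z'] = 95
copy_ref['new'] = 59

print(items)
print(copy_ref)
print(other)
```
{'x': 24, 'y': 2, 'z': 95}
{'x': 24, 'y': 2, 'new': 59}
{'x': 24, 'y': 2, 'z': 95}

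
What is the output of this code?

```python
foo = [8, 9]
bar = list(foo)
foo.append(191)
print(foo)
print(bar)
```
[8, 9, 191]
[8, 9]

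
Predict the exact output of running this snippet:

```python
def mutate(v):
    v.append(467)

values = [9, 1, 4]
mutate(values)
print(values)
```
[9, 1, 4, 467]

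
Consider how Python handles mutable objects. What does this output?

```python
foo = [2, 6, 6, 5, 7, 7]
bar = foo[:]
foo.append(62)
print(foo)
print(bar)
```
[2, 6, 6, 5, 7, 7, 62]
[2, 6, 6, 5, 7, 7]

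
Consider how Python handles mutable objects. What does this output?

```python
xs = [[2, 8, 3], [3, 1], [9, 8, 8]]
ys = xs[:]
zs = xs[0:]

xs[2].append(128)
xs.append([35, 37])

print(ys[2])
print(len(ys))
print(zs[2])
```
[9, 8, 8, 128]
3
[9, 8, 8, 128]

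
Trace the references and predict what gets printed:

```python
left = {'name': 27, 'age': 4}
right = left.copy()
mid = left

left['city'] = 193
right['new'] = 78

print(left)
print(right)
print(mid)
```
{'name': 27, 'age': 4, 'city': 193}
{'name': 27, 'age': 4, 'new': 78}
{'name': 27, 'age': 4, 'city': 193}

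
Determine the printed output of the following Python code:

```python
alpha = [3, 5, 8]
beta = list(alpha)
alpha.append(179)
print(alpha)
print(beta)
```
[3, 5, 8, 179]
[3, 5, 8]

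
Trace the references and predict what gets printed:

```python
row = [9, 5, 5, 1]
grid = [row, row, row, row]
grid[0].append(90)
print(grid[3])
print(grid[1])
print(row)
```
[9, 5, 5, 1, 90]
[9, 5, 5, 1, 90]
[9, 5, 5, 1, 90]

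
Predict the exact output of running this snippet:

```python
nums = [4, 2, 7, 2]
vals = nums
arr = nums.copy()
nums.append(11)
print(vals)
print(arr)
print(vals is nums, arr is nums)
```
[4, 2, 7, 2, 11]
[4, 2, 7, 2]
True False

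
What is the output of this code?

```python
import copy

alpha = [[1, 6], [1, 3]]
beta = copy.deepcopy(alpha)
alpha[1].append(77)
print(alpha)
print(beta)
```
[[1, 6], [1, 3, 77]]
[[1, 6], [1, 3]]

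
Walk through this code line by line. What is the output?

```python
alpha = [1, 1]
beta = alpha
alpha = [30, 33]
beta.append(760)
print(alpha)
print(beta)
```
[30, 33]
[1, 1, 760]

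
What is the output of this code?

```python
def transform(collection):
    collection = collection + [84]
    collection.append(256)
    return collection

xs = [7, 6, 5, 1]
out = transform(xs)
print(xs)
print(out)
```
[7, 6, 5, 1]
[7, 6, 5, 1, 84, 256]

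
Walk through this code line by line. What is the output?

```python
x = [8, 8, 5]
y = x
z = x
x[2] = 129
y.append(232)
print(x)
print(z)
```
[8, 8, 129, 232]
[8, 8, 129, 232]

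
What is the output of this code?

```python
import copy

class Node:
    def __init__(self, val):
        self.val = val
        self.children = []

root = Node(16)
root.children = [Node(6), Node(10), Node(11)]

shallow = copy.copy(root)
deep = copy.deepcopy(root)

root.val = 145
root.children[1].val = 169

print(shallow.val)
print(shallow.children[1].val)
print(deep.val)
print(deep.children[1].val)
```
16
169
16
10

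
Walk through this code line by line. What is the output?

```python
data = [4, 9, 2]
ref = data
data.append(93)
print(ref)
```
[4, 9, 2, 93]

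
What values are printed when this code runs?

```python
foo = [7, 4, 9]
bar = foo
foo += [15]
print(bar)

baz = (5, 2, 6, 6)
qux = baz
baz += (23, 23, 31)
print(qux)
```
[7, 4, 9, 15]
(5, 2, 6, 6)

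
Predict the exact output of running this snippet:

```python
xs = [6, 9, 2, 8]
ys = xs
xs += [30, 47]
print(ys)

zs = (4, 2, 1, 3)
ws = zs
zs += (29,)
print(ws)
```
[6, 9, 2, 8, 30, 47]
(4, 2, 1, 3)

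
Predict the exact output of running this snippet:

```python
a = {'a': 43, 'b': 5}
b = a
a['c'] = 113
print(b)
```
{'a': 43, 'b': 5, 'c': 113}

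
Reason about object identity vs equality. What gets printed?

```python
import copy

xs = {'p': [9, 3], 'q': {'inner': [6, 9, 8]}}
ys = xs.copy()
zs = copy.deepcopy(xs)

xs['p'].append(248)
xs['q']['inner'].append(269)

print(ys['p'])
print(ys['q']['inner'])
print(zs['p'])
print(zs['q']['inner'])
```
[9, 3, 248]
[6, 9, 8, 269]
[9, 3]
[6, 9, 8]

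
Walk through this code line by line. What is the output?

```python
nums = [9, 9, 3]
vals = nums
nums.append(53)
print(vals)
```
[9, 9, 3, 53]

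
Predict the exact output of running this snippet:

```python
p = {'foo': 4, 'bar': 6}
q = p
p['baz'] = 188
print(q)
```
{'foo': 4, 'bar': 6, 'baz': 188}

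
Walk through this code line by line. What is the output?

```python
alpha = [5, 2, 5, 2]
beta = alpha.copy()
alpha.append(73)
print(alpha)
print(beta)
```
[5, 2, 5, 2, 73]
[5, 2, 5, 2]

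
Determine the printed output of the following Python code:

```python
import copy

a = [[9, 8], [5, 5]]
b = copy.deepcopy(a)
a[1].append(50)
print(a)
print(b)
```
[[9, 8], [5, 5, 50]]
[[9, 8], [5, 5]]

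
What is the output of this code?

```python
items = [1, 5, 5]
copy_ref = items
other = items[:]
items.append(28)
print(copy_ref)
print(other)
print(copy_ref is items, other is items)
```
[1, 5, 5, 28]
[1, 5, 5]
True False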